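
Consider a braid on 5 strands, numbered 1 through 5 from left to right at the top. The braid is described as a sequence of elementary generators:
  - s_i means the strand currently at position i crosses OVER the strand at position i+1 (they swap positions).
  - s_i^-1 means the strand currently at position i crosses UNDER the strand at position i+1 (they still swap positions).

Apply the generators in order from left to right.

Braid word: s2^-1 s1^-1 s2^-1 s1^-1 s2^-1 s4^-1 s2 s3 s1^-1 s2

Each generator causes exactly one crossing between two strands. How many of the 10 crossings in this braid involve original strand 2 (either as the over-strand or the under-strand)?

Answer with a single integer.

Gen 1: crossing 2x3. Involves strand 2? yes. Count so far: 1
Gen 2: crossing 1x3. Involves strand 2? no. Count so far: 1
Gen 3: crossing 1x2. Involves strand 2? yes. Count so far: 2
Gen 4: crossing 3x2. Involves strand 2? yes. Count so far: 3
Gen 5: crossing 3x1. Involves strand 2? no. Count so far: 3
Gen 6: crossing 4x5. Involves strand 2? no. Count so far: 3
Gen 7: crossing 1x3. Involves strand 2? no. Count so far: 3
Gen 8: crossing 1x5. Involves strand 2? no. Count so far: 3
Gen 9: crossing 2x3. Involves strand 2? yes. Count so far: 4
Gen 10: crossing 2x5. Involves strand 2? yes. Count so far: 5

Answer: 5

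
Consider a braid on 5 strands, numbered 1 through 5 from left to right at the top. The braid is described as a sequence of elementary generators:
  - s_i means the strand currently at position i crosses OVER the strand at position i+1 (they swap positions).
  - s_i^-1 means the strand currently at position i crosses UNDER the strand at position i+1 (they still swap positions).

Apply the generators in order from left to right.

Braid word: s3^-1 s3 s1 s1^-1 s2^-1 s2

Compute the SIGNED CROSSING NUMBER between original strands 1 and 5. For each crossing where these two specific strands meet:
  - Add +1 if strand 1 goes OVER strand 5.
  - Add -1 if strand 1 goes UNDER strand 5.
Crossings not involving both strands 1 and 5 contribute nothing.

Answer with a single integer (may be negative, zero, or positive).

Answer: 0

Derivation:
Gen 1: crossing 3x4. Both 1&5? no. Sum: 0
Gen 2: crossing 4x3. Both 1&5? no. Sum: 0
Gen 3: crossing 1x2. Both 1&5? no. Sum: 0
Gen 4: crossing 2x1. Both 1&5? no. Sum: 0
Gen 5: crossing 2x3. Both 1&5? no. Sum: 0
Gen 6: crossing 3x2. Both 1&5? no. Sum: 0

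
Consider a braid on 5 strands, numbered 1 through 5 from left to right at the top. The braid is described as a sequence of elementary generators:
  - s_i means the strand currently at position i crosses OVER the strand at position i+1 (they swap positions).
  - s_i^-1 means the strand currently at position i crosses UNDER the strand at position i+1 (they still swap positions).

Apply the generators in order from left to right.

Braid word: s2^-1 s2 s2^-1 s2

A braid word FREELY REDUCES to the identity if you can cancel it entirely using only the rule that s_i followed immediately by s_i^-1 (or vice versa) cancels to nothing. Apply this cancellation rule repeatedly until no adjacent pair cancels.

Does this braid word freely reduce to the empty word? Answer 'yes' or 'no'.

Answer: yes

Derivation:
Gen 1 (s2^-1): push. Stack: [s2^-1]
Gen 2 (s2): cancels prior s2^-1. Stack: []
Gen 3 (s2^-1): push. Stack: [s2^-1]
Gen 4 (s2): cancels prior s2^-1. Stack: []
Reduced word: (empty)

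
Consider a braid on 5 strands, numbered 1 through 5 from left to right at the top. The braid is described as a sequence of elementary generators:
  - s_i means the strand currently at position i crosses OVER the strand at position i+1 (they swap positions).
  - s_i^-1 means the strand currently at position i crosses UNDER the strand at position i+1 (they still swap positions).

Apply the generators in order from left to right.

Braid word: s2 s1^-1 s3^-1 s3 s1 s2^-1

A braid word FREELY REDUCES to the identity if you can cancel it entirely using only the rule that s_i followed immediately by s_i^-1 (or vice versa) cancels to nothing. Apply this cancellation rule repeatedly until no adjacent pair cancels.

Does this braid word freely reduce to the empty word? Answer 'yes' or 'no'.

Gen 1 (s2): push. Stack: [s2]
Gen 2 (s1^-1): push. Stack: [s2 s1^-1]
Gen 3 (s3^-1): push. Stack: [s2 s1^-1 s3^-1]
Gen 4 (s3): cancels prior s3^-1. Stack: [s2 s1^-1]
Gen 5 (s1): cancels prior s1^-1. Stack: [s2]
Gen 6 (s2^-1): cancels prior s2. Stack: []
Reduced word: (empty)

Answer: yes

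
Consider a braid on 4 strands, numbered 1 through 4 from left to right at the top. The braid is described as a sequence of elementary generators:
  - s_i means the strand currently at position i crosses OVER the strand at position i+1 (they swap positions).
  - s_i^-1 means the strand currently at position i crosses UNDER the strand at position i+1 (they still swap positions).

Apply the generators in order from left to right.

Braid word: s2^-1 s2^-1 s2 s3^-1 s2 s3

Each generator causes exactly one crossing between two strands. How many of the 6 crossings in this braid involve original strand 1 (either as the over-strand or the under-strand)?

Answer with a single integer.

Gen 1: crossing 2x3. Involves strand 1? no. Count so far: 0
Gen 2: crossing 3x2. Involves strand 1? no. Count so far: 0
Gen 3: crossing 2x3. Involves strand 1? no. Count so far: 0
Gen 4: crossing 2x4. Involves strand 1? no. Count so far: 0
Gen 5: crossing 3x4. Involves strand 1? no. Count so far: 0
Gen 6: crossing 3x2. Involves strand 1? no. Count so far: 0

Answer: 0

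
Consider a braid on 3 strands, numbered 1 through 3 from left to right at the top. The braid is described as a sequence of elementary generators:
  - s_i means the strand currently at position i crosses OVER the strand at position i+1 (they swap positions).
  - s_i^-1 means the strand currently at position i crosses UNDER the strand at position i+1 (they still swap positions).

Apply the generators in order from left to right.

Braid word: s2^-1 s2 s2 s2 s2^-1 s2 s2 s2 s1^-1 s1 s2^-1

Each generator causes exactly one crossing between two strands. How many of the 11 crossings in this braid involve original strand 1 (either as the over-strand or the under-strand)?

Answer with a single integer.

Gen 1: crossing 2x3. Involves strand 1? no. Count so far: 0
Gen 2: crossing 3x2. Involves strand 1? no. Count so far: 0
Gen 3: crossing 2x3. Involves strand 1? no. Count so far: 0
Gen 4: crossing 3x2. Involves strand 1? no. Count so far: 0
Gen 5: crossing 2x3. Involves strand 1? no. Count so far: 0
Gen 6: crossing 3x2. Involves strand 1? no. Count so far: 0
Gen 7: crossing 2x3. Involves strand 1? no. Count so far: 0
Gen 8: crossing 3x2. Involves strand 1? no. Count so far: 0
Gen 9: crossing 1x2. Involves strand 1? yes. Count so far: 1
Gen 10: crossing 2x1. Involves strand 1? yes. Count so far: 2
Gen 11: crossing 2x3. Involves strand 1? no. Count so far: 2

Answer: 2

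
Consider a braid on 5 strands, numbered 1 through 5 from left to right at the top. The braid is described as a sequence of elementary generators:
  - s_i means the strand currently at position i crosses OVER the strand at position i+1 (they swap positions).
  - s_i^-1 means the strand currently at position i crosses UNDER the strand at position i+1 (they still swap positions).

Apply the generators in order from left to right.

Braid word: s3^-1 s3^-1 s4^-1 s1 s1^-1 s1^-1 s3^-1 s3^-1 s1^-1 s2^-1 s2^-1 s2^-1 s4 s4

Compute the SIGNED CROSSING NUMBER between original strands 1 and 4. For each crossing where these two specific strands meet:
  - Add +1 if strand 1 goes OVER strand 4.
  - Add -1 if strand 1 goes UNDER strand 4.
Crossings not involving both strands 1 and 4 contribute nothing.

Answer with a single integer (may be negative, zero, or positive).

Gen 1: crossing 3x4. Both 1&4? no. Sum: 0
Gen 2: crossing 4x3. Both 1&4? no. Sum: 0
Gen 3: crossing 4x5. Both 1&4? no. Sum: 0
Gen 4: crossing 1x2. Both 1&4? no. Sum: 0
Gen 5: crossing 2x1. Both 1&4? no. Sum: 0
Gen 6: crossing 1x2. Both 1&4? no. Sum: 0
Gen 7: crossing 3x5. Both 1&4? no. Sum: 0
Gen 8: crossing 5x3. Both 1&4? no. Sum: 0
Gen 9: crossing 2x1. Both 1&4? no. Sum: 0
Gen 10: crossing 2x3. Both 1&4? no. Sum: 0
Gen 11: crossing 3x2. Both 1&4? no. Sum: 0
Gen 12: crossing 2x3. Both 1&4? no. Sum: 0
Gen 13: crossing 5x4. Both 1&4? no. Sum: 0
Gen 14: crossing 4x5. Both 1&4? no. Sum: 0

Answer: 0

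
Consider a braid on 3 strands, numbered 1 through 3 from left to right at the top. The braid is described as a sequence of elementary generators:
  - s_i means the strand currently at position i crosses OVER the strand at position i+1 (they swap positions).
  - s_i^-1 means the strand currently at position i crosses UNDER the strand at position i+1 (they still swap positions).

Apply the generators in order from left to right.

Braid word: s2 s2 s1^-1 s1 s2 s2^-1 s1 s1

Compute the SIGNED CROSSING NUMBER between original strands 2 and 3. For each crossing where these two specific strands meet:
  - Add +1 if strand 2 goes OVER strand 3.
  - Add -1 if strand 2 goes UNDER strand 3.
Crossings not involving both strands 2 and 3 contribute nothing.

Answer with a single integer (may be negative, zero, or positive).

Answer: 2

Derivation:
Gen 1: 2 over 3. Both 2&3? yes. Contrib: +1. Sum: 1
Gen 2: 3 over 2. Both 2&3? yes. Contrib: -1. Sum: 0
Gen 3: crossing 1x2. Both 2&3? no. Sum: 0
Gen 4: crossing 2x1. Both 2&3? no. Sum: 0
Gen 5: 2 over 3. Both 2&3? yes. Contrib: +1. Sum: 1
Gen 6: 3 under 2. Both 2&3? yes. Contrib: +1. Sum: 2
Gen 7: crossing 1x2. Both 2&3? no. Sum: 2
Gen 8: crossing 2x1. Both 2&3? no. Sum: 2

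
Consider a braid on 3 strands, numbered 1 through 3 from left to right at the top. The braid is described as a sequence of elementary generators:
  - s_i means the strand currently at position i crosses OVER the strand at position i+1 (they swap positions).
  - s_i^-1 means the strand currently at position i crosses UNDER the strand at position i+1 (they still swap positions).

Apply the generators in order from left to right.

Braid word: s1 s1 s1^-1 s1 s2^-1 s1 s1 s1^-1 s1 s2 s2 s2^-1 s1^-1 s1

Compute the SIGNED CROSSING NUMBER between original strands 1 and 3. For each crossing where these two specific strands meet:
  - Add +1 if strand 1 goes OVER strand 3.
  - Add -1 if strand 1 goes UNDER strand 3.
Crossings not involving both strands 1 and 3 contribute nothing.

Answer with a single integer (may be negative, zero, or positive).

Gen 1: crossing 1x2. Both 1&3? no. Sum: 0
Gen 2: crossing 2x1. Both 1&3? no. Sum: 0
Gen 3: crossing 1x2. Both 1&3? no. Sum: 0
Gen 4: crossing 2x1. Both 1&3? no. Sum: 0
Gen 5: crossing 2x3. Both 1&3? no. Sum: 0
Gen 6: 1 over 3. Both 1&3? yes. Contrib: +1. Sum: 1
Gen 7: 3 over 1. Both 1&3? yes. Contrib: -1. Sum: 0
Gen 8: 1 under 3. Both 1&3? yes. Contrib: -1. Sum: -1
Gen 9: 3 over 1. Both 1&3? yes. Contrib: -1. Sum: -2
Gen 10: crossing 3x2. Both 1&3? no. Sum: -2
Gen 11: crossing 2x3. Both 1&3? no. Sum: -2
Gen 12: crossing 3x2. Both 1&3? no. Sum: -2
Gen 13: crossing 1x2. Both 1&3? no. Sum: -2
Gen 14: crossing 2x1. Both 1&3? no. Sum: -2

Answer: -2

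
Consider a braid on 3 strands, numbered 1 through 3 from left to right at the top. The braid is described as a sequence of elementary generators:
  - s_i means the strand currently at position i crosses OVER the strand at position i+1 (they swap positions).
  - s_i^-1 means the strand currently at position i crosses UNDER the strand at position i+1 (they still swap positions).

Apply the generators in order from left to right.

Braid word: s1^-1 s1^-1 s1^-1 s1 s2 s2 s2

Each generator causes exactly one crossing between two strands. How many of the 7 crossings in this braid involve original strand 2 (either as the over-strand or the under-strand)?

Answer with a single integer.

Gen 1: crossing 1x2. Involves strand 2? yes. Count so far: 1
Gen 2: crossing 2x1. Involves strand 2? yes. Count so far: 2
Gen 3: crossing 1x2. Involves strand 2? yes. Count so far: 3
Gen 4: crossing 2x1. Involves strand 2? yes. Count so far: 4
Gen 5: crossing 2x3. Involves strand 2? yes. Count so far: 5
Gen 6: crossing 3x2. Involves strand 2? yes. Count so far: 6
Gen 7: crossing 2x3. Involves strand 2? yes. Count so far: 7

Answer: 7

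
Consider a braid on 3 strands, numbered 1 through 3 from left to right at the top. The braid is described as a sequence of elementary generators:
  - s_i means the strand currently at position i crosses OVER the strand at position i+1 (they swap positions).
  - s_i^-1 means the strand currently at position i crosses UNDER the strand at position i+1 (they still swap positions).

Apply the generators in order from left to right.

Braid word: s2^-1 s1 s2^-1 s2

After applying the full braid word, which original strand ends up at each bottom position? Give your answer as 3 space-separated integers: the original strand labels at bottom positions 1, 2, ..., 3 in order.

Gen 1 (s2^-1): strand 2 crosses under strand 3. Perm now: [1 3 2]
Gen 2 (s1): strand 1 crosses over strand 3. Perm now: [3 1 2]
Gen 3 (s2^-1): strand 1 crosses under strand 2. Perm now: [3 2 1]
Gen 4 (s2): strand 2 crosses over strand 1. Perm now: [3 1 2]

Answer: 3 1 2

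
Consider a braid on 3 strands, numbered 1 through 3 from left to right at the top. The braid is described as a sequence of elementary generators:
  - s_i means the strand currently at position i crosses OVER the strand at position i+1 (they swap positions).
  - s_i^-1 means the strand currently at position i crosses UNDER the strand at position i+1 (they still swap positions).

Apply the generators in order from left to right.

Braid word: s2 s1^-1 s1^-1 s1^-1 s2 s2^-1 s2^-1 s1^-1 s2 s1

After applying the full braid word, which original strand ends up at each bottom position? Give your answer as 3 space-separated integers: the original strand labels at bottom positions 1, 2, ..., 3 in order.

Answer: 1 2 3

Derivation:
Gen 1 (s2): strand 2 crosses over strand 3. Perm now: [1 3 2]
Gen 2 (s1^-1): strand 1 crosses under strand 3. Perm now: [3 1 2]
Gen 3 (s1^-1): strand 3 crosses under strand 1. Perm now: [1 3 2]
Gen 4 (s1^-1): strand 1 crosses under strand 3. Perm now: [3 1 2]
Gen 5 (s2): strand 1 crosses over strand 2. Perm now: [3 2 1]
Gen 6 (s2^-1): strand 2 crosses under strand 1. Perm now: [3 1 2]
Gen 7 (s2^-1): strand 1 crosses under strand 2. Perm now: [3 2 1]
Gen 8 (s1^-1): strand 3 crosses under strand 2. Perm now: [2 3 1]
Gen 9 (s2): strand 3 crosses over strand 1. Perm now: [2 1 3]
Gen 10 (s1): strand 2 crosses over strand 1. Perm now: [1 2 3]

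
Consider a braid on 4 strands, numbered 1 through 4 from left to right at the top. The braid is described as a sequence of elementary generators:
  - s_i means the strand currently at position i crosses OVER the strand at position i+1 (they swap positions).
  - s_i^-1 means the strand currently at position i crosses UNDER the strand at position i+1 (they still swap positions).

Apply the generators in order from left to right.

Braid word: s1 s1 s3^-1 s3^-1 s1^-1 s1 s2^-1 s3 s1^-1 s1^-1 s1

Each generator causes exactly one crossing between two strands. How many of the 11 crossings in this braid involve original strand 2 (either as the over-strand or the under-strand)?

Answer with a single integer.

Answer: 6

Derivation:
Gen 1: crossing 1x2. Involves strand 2? yes. Count so far: 1
Gen 2: crossing 2x1. Involves strand 2? yes. Count so far: 2
Gen 3: crossing 3x4. Involves strand 2? no. Count so far: 2
Gen 4: crossing 4x3. Involves strand 2? no. Count so far: 2
Gen 5: crossing 1x2. Involves strand 2? yes. Count so far: 3
Gen 6: crossing 2x1. Involves strand 2? yes. Count so far: 4
Gen 7: crossing 2x3. Involves strand 2? yes. Count so far: 5
Gen 8: crossing 2x4. Involves strand 2? yes. Count so far: 6
Gen 9: crossing 1x3. Involves strand 2? no. Count so far: 6
Gen 10: crossing 3x1. Involves strand 2? no. Count so far: 6
Gen 11: crossing 1x3. Involves strand 2? no. Count so far: 6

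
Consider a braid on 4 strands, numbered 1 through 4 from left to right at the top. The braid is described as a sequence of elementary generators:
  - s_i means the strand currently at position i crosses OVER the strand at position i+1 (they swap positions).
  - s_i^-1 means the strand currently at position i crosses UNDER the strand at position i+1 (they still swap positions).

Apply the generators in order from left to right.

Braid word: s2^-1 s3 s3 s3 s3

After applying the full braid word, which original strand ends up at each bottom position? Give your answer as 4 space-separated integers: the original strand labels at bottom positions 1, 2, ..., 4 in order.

Answer: 1 3 2 4

Derivation:
Gen 1 (s2^-1): strand 2 crosses under strand 3. Perm now: [1 3 2 4]
Gen 2 (s3): strand 2 crosses over strand 4. Perm now: [1 3 4 2]
Gen 3 (s3): strand 4 crosses over strand 2. Perm now: [1 3 2 4]
Gen 4 (s3): strand 2 crosses over strand 4. Perm now: [1 3 4 2]
Gen 5 (s3): strand 4 crosses over strand 2. Perm now: [1 3 2 4]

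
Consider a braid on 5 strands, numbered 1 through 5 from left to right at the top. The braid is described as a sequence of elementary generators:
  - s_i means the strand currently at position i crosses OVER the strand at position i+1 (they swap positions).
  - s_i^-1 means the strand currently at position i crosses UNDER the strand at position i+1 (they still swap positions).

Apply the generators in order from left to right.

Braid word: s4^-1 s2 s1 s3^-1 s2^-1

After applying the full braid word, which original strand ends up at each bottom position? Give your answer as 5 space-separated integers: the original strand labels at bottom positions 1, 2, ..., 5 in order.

Gen 1 (s4^-1): strand 4 crosses under strand 5. Perm now: [1 2 3 5 4]
Gen 2 (s2): strand 2 crosses over strand 3. Perm now: [1 3 2 5 4]
Gen 3 (s1): strand 1 crosses over strand 3. Perm now: [3 1 2 5 4]
Gen 4 (s3^-1): strand 2 crosses under strand 5. Perm now: [3 1 5 2 4]
Gen 5 (s2^-1): strand 1 crosses under strand 5. Perm now: [3 5 1 2 4]

Answer: 3 5 1 2 4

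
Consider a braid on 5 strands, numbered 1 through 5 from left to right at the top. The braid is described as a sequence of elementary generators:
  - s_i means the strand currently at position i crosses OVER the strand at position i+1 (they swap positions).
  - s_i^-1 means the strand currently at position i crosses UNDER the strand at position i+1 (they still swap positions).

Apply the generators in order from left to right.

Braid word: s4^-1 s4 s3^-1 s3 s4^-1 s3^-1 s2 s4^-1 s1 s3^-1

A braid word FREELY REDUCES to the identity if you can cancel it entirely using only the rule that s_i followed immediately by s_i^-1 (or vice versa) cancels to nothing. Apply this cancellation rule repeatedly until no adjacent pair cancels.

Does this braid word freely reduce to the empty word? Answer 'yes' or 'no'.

Answer: no

Derivation:
Gen 1 (s4^-1): push. Stack: [s4^-1]
Gen 2 (s4): cancels prior s4^-1. Stack: []
Gen 3 (s3^-1): push. Stack: [s3^-1]
Gen 4 (s3): cancels prior s3^-1. Stack: []
Gen 5 (s4^-1): push. Stack: [s4^-1]
Gen 6 (s3^-1): push. Stack: [s4^-1 s3^-1]
Gen 7 (s2): push. Stack: [s4^-1 s3^-1 s2]
Gen 8 (s4^-1): push. Stack: [s4^-1 s3^-1 s2 s4^-1]
Gen 9 (s1): push. Stack: [s4^-1 s3^-1 s2 s4^-1 s1]
Gen 10 (s3^-1): push. Stack: [s4^-1 s3^-1 s2 s4^-1 s1 s3^-1]
Reduced word: s4^-1 s3^-1 s2 s4^-1 s1 s3^-1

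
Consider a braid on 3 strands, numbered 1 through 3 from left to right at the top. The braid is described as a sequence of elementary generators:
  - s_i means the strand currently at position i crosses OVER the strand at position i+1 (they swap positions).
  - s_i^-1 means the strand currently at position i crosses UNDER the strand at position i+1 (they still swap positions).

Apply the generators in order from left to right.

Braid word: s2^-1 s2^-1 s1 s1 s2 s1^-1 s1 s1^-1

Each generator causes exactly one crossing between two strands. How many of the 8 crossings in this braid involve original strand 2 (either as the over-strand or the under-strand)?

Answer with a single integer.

Answer: 5

Derivation:
Gen 1: crossing 2x3. Involves strand 2? yes. Count so far: 1
Gen 2: crossing 3x2. Involves strand 2? yes. Count so far: 2
Gen 3: crossing 1x2. Involves strand 2? yes. Count so far: 3
Gen 4: crossing 2x1. Involves strand 2? yes. Count so far: 4
Gen 5: crossing 2x3. Involves strand 2? yes. Count so far: 5
Gen 6: crossing 1x3. Involves strand 2? no. Count so far: 5
Gen 7: crossing 3x1. Involves strand 2? no. Count so far: 5
Gen 8: crossing 1x3. Involves strand 2? no. Count so far: 5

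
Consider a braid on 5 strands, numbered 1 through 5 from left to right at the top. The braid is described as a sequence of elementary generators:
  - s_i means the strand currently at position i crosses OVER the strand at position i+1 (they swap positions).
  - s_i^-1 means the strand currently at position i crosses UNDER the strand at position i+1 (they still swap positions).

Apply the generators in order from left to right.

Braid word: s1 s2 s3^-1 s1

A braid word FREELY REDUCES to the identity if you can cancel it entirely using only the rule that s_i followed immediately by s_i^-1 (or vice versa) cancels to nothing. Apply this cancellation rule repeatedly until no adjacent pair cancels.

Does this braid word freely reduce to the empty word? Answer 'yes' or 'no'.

Answer: no

Derivation:
Gen 1 (s1): push. Stack: [s1]
Gen 2 (s2): push. Stack: [s1 s2]
Gen 3 (s3^-1): push. Stack: [s1 s2 s3^-1]
Gen 4 (s1): push. Stack: [s1 s2 s3^-1 s1]
Reduced word: s1 s2 s3^-1 s1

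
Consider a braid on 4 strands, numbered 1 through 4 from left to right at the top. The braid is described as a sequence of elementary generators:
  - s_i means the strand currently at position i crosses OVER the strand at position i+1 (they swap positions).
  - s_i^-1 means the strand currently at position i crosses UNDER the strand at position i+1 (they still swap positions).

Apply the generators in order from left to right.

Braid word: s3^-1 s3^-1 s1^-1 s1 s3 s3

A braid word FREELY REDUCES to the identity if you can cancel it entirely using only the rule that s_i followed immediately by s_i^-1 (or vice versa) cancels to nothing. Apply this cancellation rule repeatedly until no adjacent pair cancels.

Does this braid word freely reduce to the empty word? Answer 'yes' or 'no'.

Gen 1 (s3^-1): push. Stack: [s3^-1]
Gen 2 (s3^-1): push. Stack: [s3^-1 s3^-1]
Gen 3 (s1^-1): push. Stack: [s3^-1 s3^-1 s1^-1]
Gen 4 (s1): cancels prior s1^-1. Stack: [s3^-1 s3^-1]
Gen 5 (s3): cancels prior s3^-1. Stack: [s3^-1]
Gen 6 (s3): cancels prior s3^-1. Stack: []
Reduced word: (empty)

Answer: yes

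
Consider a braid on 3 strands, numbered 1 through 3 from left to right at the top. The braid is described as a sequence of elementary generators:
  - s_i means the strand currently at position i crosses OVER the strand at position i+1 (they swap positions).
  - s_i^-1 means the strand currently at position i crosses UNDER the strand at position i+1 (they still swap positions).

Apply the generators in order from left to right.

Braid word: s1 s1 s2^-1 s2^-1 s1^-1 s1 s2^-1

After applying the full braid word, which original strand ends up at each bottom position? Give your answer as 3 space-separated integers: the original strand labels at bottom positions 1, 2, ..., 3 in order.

Gen 1 (s1): strand 1 crosses over strand 2. Perm now: [2 1 3]
Gen 2 (s1): strand 2 crosses over strand 1. Perm now: [1 2 3]
Gen 3 (s2^-1): strand 2 crosses under strand 3. Perm now: [1 3 2]
Gen 4 (s2^-1): strand 3 crosses under strand 2. Perm now: [1 2 3]
Gen 5 (s1^-1): strand 1 crosses under strand 2. Perm now: [2 1 3]
Gen 6 (s1): strand 2 crosses over strand 1. Perm now: [1 2 3]
Gen 7 (s2^-1): strand 2 crosses under strand 3. Perm now: [1 3 2]

Answer: 1 3 2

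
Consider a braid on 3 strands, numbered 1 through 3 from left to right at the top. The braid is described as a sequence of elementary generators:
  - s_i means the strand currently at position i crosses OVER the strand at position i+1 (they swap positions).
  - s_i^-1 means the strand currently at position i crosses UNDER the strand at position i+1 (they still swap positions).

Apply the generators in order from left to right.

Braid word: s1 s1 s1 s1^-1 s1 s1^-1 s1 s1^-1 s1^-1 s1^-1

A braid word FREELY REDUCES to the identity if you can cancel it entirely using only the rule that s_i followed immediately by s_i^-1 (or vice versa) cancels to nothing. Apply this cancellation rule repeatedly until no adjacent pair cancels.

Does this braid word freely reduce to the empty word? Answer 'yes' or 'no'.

Gen 1 (s1): push. Stack: [s1]
Gen 2 (s1): push. Stack: [s1 s1]
Gen 3 (s1): push. Stack: [s1 s1 s1]
Gen 4 (s1^-1): cancels prior s1. Stack: [s1 s1]
Gen 5 (s1): push. Stack: [s1 s1 s1]
Gen 6 (s1^-1): cancels prior s1. Stack: [s1 s1]
Gen 7 (s1): push. Stack: [s1 s1 s1]
Gen 8 (s1^-1): cancels prior s1. Stack: [s1 s1]
Gen 9 (s1^-1): cancels prior s1. Stack: [s1]
Gen 10 (s1^-1): cancels prior s1. Stack: []
Reduced word: (empty)

Answer: yes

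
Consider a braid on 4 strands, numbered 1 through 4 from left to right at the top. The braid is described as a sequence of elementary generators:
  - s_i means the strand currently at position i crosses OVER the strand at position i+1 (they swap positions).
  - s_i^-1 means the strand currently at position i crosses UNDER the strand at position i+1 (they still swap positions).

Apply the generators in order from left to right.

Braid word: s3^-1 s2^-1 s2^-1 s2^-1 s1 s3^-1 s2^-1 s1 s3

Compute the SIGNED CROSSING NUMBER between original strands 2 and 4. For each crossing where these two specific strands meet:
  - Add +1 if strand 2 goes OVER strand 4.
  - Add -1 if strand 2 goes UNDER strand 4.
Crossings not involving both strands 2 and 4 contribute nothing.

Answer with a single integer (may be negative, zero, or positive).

Answer: -1

Derivation:
Gen 1: crossing 3x4. Both 2&4? no. Sum: 0
Gen 2: 2 under 4. Both 2&4? yes. Contrib: -1. Sum: -1
Gen 3: 4 under 2. Both 2&4? yes. Contrib: +1. Sum: 0
Gen 4: 2 under 4. Both 2&4? yes. Contrib: -1. Sum: -1
Gen 5: crossing 1x4. Both 2&4? no. Sum: -1
Gen 6: crossing 2x3. Both 2&4? no. Sum: -1
Gen 7: crossing 1x3. Both 2&4? no. Sum: -1
Gen 8: crossing 4x3. Both 2&4? no. Sum: -1
Gen 9: crossing 1x2. Both 2&4? no. Sum: -1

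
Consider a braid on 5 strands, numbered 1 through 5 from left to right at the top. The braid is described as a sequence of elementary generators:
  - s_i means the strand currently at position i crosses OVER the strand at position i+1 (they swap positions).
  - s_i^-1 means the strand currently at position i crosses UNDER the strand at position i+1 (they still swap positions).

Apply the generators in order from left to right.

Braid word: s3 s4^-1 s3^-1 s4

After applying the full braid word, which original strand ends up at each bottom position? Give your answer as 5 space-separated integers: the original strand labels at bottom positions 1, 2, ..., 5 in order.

Answer: 1 2 5 3 4

Derivation:
Gen 1 (s3): strand 3 crosses over strand 4. Perm now: [1 2 4 3 5]
Gen 2 (s4^-1): strand 3 crosses under strand 5. Perm now: [1 2 4 5 3]
Gen 3 (s3^-1): strand 4 crosses under strand 5. Perm now: [1 2 5 4 3]
Gen 4 (s4): strand 4 crosses over strand 3. Perm now: [1 2 5 3 4]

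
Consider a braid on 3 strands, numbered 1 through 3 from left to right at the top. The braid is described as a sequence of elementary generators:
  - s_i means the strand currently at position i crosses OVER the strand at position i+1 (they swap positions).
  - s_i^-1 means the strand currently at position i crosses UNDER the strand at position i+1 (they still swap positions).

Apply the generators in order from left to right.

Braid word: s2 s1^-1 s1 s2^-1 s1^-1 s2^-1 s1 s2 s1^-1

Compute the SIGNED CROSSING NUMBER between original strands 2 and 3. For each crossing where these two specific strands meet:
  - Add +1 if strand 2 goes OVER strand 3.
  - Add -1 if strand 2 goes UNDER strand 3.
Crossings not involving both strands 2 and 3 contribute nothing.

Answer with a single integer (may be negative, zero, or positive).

Answer: 3

Derivation:
Gen 1: 2 over 3. Both 2&3? yes. Contrib: +1. Sum: 1
Gen 2: crossing 1x3. Both 2&3? no. Sum: 1
Gen 3: crossing 3x1. Both 2&3? no. Sum: 1
Gen 4: 3 under 2. Both 2&3? yes. Contrib: +1. Sum: 2
Gen 5: crossing 1x2. Both 2&3? no. Sum: 2
Gen 6: crossing 1x3. Both 2&3? no. Sum: 2
Gen 7: 2 over 3. Both 2&3? yes. Contrib: +1. Sum: 3
Gen 8: crossing 2x1. Both 2&3? no. Sum: 3
Gen 9: crossing 3x1. Both 2&3? no. Sum: 3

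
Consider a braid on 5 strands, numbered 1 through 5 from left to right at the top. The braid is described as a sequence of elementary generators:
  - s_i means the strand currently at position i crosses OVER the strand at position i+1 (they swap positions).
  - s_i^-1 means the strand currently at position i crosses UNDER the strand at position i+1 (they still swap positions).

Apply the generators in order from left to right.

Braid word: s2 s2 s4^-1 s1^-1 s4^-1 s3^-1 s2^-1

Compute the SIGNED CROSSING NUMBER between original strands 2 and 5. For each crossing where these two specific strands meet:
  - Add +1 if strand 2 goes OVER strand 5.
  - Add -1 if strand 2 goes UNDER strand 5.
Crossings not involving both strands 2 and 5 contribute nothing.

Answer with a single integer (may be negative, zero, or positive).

Gen 1: crossing 2x3. Both 2&5? no. Sum: 0
Gen 2: crossing 3x2. Both 2&5? no. Sum: 0
Gen 3: crossing 4x5. Both 2&5? no. Sum: 0
Gen 4: crossing 1x2. Both 2&5? no. Sum: 0
Gen 5: crossing 5x4. Both 2&5? no. Sum: 0
Gen 6: crossing 3x4. Both 2&5? no. Sum: 0
Gen 7: crossing 1x4. Both 2&5? no. Sum: 0

Answer: 0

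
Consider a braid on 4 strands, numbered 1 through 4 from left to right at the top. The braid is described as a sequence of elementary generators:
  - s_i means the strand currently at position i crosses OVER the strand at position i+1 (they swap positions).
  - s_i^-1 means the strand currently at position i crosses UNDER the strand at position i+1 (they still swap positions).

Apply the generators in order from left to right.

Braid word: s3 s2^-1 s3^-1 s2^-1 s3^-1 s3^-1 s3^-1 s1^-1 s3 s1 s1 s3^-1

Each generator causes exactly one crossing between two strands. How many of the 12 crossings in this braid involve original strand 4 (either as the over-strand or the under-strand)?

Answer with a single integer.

Gen 1: crossing 3x4. Involves strand 4? yes. Count so far: 1
Gen 2: crossing 2x4. Involves strand 4? yes. Count so far: 2
Gen 3: crossing 2x3. Involves strand 4? no. Count so far: 2
Gen 4: crossing 4x3. Involves strand 4? yes. Count so far: 3
Gen 5: crossing 4x2. Involves strand 4? yes. Count so far: 4
Gen 6: crossing 2x4. Involves strand 4? yes. Count so far: 5
Gen 7: crossing 4x2. Involves strand 4? yes. Count so far: 6
Gen 8: crossing 1x3. Involves strand 4? no. Count so far: 6
Gen 9: crossing 2x4. Involves strand 4? yes. Count so far: 7
Gen 10: crossing 3x1. Involves strand 4? no. Count so far: 7
Gen 11: crossing 1x3. Involves strand 4? no. Count so far: 7
Gen 12: crossing 4x2. Involves strand 4? yes. Count so far: 8

Answer: 8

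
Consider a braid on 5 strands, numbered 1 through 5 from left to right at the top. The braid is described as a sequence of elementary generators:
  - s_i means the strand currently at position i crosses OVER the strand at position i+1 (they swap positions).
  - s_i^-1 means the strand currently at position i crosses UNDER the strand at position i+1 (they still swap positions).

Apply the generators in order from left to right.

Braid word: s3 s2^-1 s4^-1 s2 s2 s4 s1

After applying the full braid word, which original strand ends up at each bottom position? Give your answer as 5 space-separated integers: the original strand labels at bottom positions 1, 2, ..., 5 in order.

Gen 1 (s3): strand 3 crosses over strand 4. Perm now: [1 2 4 3 5]
Gen 2 (s2^-1): strand 2 crosses under strand 4. Perm now: [1 4 2 3 5]
Gen 3 (s4^-1): strand 3 crosses under strand 5. Perm now: [1 4 2 5 3]
Gen 4 (s2): strand 4 crosses over strand 2. Perm now: [1 2 4 5 3]
Gen 5 (s2): strand 2 crosses over strand 4. Perm now: [1 4 2 5 3]
Gen 6 (s4): strand 5 crosses over strand 3. Perm now: [1 4 2 3 5]
Gen 7 (s1): strand 1 crosses over strand 4. Perm now: [4 1 2 3 5]

Answer: 4 1 2 3 5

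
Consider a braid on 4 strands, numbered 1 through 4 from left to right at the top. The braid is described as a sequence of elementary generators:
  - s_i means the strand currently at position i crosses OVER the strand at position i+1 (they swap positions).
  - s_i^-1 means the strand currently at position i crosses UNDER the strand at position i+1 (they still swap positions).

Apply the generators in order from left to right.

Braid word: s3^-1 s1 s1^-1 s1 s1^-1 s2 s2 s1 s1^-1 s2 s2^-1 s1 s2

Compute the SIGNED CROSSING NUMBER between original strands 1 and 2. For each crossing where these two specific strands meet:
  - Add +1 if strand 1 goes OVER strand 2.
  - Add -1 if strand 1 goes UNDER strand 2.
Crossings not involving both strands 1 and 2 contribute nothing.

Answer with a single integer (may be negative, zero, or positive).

Answer: 7

Derivation:
Gen 1: crossing 3x4. Both 1&2? no. Sum: 0
Gen 2: 1 over 2. Both 1&2? yes. Contrib: +1. Sum: 1
Gen 3: 2 under 1. Both 1&2? yes. Contrib: +1. Sum: 2
Gen 4: 1 over 2. Both 1&2? yes. Contrib: +1. Sum: 3
Gen 5: 2 under 1. Both 1&2? yes. Contrib: +1. Sum: 4
Gen 6: crossing 2x4. Both 1&2? no. Sum: 4
Gen 7: crossing 4x2. Both 1&2? no. Sum: 4
Gen 8: 1 over 2. Both 1&2? yes. Contrib: +1. Sum: 5
Gen 9: 2 under 1. Both 1&2? yes. Contrib: +1. Sum: 6
Gen 10: crossing 2x4. Both 1&2? no. Sum: 6
Gen 11: crossing 4x2. Both 1&2? no. Sum: 6
Gen 12: 1 over 2. Both 1&2? yes. Contrib: +1. Sum: 7
Gen 13: crossing 1x4. Both 1&2? no. Sum: 7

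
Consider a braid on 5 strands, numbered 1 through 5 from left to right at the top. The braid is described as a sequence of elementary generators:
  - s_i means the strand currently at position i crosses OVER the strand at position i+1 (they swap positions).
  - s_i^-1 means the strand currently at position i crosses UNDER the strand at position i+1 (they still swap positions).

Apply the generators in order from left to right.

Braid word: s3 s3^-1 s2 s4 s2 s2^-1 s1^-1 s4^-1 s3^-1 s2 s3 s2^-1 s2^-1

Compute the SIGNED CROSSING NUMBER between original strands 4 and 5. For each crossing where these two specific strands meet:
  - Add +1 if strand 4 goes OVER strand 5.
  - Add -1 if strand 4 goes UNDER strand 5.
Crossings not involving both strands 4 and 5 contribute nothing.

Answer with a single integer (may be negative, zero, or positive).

Answer: 2

Derivation:
Gen 1: crossing 3x4. Both 4&5? no. Sum: 0
Gen 2: crossing 4x3. Both 4&5? no. Sum: 0
Gen 3: crossing 2x3. Both 4&5? no. Sum: 0
Gen 4: 4 over 5. Both 4&5? yes. Contrib: +1. Sum: 1
Gen 5: crossing 3x2. Both 4&5? no. Sum: 1
Gen 6: crossing 2x3. Both 4&5? no. Sum: 1
Gen 7: crossing 1x3. Both 4&5? no. Sum: 1
Gen 8: 5 under 4. Both 4&5? yes. Contrib: +1. Sum: 2
Gen 9: crossing 2x4. Both 4&5? no. Sum: 2
Gen 10: crossing 1x4. Both 4&5? no. Sum: 2
Gen 11: crossing 1x2. Both 4&5? no. Sum: 2
Gen 12: crossing 4x2. Both 4&5? no. Sum: 2
Gen 13: crossing 2x4. Both 4&5? no. Sum: 2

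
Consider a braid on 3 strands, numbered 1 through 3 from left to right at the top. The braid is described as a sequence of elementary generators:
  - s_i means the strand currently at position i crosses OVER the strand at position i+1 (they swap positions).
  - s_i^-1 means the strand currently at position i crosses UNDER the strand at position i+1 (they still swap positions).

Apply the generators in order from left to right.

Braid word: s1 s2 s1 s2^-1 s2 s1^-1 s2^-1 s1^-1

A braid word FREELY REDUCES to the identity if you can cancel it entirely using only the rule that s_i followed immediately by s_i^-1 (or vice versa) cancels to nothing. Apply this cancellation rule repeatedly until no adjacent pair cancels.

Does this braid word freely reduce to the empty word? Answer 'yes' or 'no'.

Gen 1 (s1): push. Stack: [s1]
Gen 2 (s2): push. Stack: [s1 s2]
Gen 3 (s1): push. Stack: [s1 s2 s1]
Gen 4 (s2^-1): push. Stack: [s1 s2 s1 s2^-1]
Gen 5 (s2): cancels prior s2^-1. Stack: [s1 s2 s1]
Gen 6 (s1^-1): cancels prior s1. Stack: [s1 s2]
Gen 7 (s2^-1): cancels prior s2. Stack: [s1]
Gen 8 (s1^-1): cancels prior s1. Stack: []
Reduced word: (empty)

Answer: yes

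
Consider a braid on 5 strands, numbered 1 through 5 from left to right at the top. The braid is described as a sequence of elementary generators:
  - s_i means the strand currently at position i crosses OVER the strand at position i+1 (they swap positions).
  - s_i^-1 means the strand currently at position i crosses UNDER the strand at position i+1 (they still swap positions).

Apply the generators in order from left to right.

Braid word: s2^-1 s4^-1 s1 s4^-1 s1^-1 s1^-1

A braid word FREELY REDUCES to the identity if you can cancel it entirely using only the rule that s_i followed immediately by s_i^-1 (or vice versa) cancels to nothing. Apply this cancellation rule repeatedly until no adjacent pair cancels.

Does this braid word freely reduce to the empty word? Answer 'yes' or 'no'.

Gen 1 (s2^-1): push. Stack: [s2^-1]
Gen 2 (s4^-1): push. Stack: [s2^-1 s4^-1]
Gen 3 (s1): push. Stack: [s2^-1 s4^-1 s1]
Gen 4 (s4^-1): push. Stack: [s2^-1 s4^-1 s1 s4^-1]
Gen 5 (s1^-1): push. Stack: [s2^-1 s4^-1 s1 s4^-1 s1^-1]
Gen 6 (s1^-1): push. Stack: [s2^-1 s4^-1 s1 s4^-1 s1^-1 s1^-1]
Reduced word: s2^-1 s4^-1 s1 s4^-1 s1^-1 s1^-1

Answer: no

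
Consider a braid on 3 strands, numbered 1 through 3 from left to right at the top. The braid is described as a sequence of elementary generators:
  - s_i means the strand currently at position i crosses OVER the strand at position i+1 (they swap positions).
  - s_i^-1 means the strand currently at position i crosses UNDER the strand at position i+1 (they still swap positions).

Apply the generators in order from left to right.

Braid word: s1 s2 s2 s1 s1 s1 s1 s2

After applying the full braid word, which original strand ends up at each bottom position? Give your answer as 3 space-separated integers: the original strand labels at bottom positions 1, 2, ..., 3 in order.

Answer: 2 3 1

Derivation:
Gen 1 (s1): strand 1 crosses over strand 2. Perm now: [2 1 3]
Gen 2 (s2): strand 1 crosses over strand 3. Perm now: [2 3 1]
Gen 3 (s2): strand 3 crosses over strand 1. Perm now: [2 1 3]
Gen 4 (s1): strand 2 crosses over strand 1. Perm now: [1 2 3]
Gen 5 (s1): strand 1 crosses over strand 2. Perm now: [2 1 3]
Gen 6 (s1): strand 2 crosses over strand 1. Perm now: [1 2 3]
Gen 7 (s1): strand 1 crosses over strand 2. Perm now: [2 1 3]
Gen 8 (s2): strand 1 crosses over strand 3. Perm now: [2 3 1]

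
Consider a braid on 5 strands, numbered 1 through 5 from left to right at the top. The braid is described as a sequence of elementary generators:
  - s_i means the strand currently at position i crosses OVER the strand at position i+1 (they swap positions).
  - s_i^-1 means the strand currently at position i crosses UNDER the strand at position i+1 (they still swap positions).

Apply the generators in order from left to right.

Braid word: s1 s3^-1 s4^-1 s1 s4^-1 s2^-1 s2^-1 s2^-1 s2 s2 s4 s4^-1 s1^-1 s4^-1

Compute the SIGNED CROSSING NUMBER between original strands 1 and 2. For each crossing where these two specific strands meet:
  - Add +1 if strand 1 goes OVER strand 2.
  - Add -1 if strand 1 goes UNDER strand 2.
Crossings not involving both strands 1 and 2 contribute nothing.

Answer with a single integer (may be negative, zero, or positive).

Answer: 0

Derivation:
Gen 1: 1 over 2. Both 1&2? yes. Contrib: +1. Sum: 1
Gen 2: crossing 3x4. Both 1&2? no. Sum: 1
Gen 3: crossing 3x5. Both 1&2? no. Sum: 1
Gen 4: 2 over 1. Both 1&2? yes. Contrib: -1. Sum: 0
Gen 5: crossing 5x3. Both 1&2? no. Sum: 0
Gen 6: crossing 2x4. Both 1&2? no. Sum: 0
Gen 7: crossing 4x2. Both 1&2? no. Sum: 0
Gen 8: crossing 2x4. Both 1&2? no. Sum: 0
Gen 9: crossing 4x2. Both 1&2? no. Sum: 0
Gen 10: crossing 2x4. Both 1&2? no. Sum: 0
Gen 11: crossing 3x5. Both 1&2? no. Sum: 0
Gen 12: crossing 5x3. Both 1&2? no. Sum: 0
Gen 13: crossing 1x4. Both 1&2? no. Sum: 0
Gen 14: crossing 3x5. Both 1&2? no. Sum: 0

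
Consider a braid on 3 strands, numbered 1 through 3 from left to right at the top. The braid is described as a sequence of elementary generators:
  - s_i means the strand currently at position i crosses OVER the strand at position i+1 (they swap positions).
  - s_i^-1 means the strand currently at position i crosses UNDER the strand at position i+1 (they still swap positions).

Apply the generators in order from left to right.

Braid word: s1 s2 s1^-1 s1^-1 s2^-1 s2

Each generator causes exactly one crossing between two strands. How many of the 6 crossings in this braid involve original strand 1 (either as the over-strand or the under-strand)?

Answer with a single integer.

Answer: 4

Derivation:
Gen 1: crossing 1x2. Involves strand 1? yes. Count so far: 1
Gen 2: crossing 1x3. Involves strand 1? yes. Count so far: 2
Gen 3: crossing 2x3. Involves strand 1? no. Count so far: 2
Gen 4: crossing 3x2. Involves strand 1? no. Count so far: 2
Gen 5: crossing 3x1. Involves strand 1? yes. Count so far: 3
Gen 6: crossing 1x3. Involves strand 1? yes. Count so far: 4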